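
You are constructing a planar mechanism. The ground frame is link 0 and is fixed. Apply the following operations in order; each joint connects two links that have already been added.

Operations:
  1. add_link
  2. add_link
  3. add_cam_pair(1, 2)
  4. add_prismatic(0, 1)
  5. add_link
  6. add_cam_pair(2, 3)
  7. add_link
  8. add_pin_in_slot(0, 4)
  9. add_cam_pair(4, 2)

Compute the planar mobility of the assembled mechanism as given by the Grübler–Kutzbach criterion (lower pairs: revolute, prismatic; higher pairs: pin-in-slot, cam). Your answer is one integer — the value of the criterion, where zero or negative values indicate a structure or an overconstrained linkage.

M = 6

(L,J1,J2)=(1,0,0); link0 fixed
link1: (2,0,0)
link2: (3,0,0)
C 1-2 [J2]: (3,0,1)
P 0-1 [J1]: (3,1,1)
link3: (4,1,1)
C 2-3 [J2]: (4,1,2)
link4: (5,1,2)
PS 0-4 [J2]: (5,1,3)
C 4-2 [J2]: (5,1,4)
Grübler: 3·4 − 2·1 − 4 = 6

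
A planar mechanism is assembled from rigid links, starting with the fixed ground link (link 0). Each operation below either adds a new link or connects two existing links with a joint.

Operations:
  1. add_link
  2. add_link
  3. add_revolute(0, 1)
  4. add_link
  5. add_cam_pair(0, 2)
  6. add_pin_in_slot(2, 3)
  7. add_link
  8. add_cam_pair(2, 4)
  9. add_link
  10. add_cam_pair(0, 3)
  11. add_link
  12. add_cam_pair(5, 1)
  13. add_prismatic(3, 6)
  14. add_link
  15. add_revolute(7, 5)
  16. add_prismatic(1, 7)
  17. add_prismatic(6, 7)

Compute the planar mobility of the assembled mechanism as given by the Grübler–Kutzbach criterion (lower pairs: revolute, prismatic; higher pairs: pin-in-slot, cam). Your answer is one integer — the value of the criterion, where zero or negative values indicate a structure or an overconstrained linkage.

ground; <1,0,0>
#1 <2,0,0>
#2 <3,0,0>
R:0↔1 J1 <3,1,0>
#3 <4,1,0>
C:0↔2 J2 <4,1,1>
PS:2↔3 J2 <4,1,2>
#4 <5,1,2>
C:2↔4 J2 <5,1,3>
#5 <6,1,3>
C:0↔3 J2 <6,1,4>
#6 <7,1,4>
C:5↔1 J2 <7,1,5>
P:3↔6 J1 <7,2,5>
#7 <8,2,5>
R:7↔5 J1 <8,3,5>
P:1↔7 J1 <8,4,5>
P:6↔7 J1 <8,5,5>
3×7 − 2×5 − 1×5 = 6

M = 6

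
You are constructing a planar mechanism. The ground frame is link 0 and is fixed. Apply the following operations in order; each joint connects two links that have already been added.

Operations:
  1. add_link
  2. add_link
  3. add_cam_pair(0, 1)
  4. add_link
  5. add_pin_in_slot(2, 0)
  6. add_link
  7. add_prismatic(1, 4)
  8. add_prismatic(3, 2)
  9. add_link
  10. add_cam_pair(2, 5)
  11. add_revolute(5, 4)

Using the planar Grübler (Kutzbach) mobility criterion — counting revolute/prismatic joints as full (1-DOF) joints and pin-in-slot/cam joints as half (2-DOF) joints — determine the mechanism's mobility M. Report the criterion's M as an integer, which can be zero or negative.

M = 6

L=1 J1=0 J2=0
add link → L=2 J1=0 J2=0
add link → L=3 J1=0 J2=0
C@0,1 dof=2 J2 → L=3 J1=0 J2=1
add link → L=4 J1=0 J2=1
PS@2,0 dof=2 J2 → L=4 J1=0 J2=2
add link → L=5 J1=0 J2=2
P@1,4 dof=1 J1 → L=5 J1=1 J2=2
P@3,2 dof=1 J1 → L=5 J1=2 J2=2
add link → L=6 J1=2 J2=2
C@2,5 dof=2 J2 → L=6 J1=2 J2=3
R@5,4 dof=1 J1 → L=6 J1=3 J2=3
M=3(L−1)−2J1−J2=3·5−2·3−3=6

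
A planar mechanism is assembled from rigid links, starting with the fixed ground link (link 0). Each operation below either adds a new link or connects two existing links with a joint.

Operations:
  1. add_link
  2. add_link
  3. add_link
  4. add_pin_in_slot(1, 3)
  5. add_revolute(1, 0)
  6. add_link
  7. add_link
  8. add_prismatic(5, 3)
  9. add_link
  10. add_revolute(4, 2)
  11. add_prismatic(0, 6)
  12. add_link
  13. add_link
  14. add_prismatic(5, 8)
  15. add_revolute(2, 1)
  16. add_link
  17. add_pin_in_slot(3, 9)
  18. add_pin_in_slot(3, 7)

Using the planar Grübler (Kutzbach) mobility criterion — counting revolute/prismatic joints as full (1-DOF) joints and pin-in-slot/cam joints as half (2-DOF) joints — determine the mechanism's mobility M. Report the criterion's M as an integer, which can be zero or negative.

M = 12

(L,J1,J2)=(1,0,0); link0 fixed
link1: (2,0,0)
link2: (3,0,0)
link3: (4,0,0)
PS 1-3 [J2]: (4,0,1)
R 1-0 [J1]: (4,1,1)
link4: (5,1,1)
link5: (6,1,1)
P 5-3 [J1]: (6,2,1)
link6: (7,2,1)
R 4-2 [J1]: (7,3,1)
P 0-6 [J1]: (7,4,1)
link7: (8,4,1)
link8: (9,4,1)
P 5-8 [J1]: (9,5,1)
R 2-1 [J1]: (9,6,1)
link9: (10,6,1)
PS 3-9 [J2]: (10,6,2)
PS 3-7 [J2]: (10,6,3)
Grübler: 3·9 − 2·6 − 3 = 12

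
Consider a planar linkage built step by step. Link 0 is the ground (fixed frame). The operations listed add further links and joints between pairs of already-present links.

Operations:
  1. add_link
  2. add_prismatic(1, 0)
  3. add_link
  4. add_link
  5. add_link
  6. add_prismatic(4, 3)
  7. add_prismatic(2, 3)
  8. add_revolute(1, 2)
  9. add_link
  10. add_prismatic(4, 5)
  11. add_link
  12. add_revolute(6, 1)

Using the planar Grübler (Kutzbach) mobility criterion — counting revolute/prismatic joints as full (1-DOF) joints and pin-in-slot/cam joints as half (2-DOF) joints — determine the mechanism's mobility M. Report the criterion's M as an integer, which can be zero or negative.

M = 6

[1;0;0] (link 0 is ground)
L+ [2;0;0]
P(1,0)∈J1 [2;1;0]
L+ [3;1;0]
L+ [4;1;0]
L+ [5;1;0]
P(4,3)∈J1 [5;2;0]
P(2,3)∈J1 [5;3;0]
R(1,2)∈J1 [5;4;0]
L+ [6;4;0]
P(4,5)∈J1 [6;5;0]
L+ [7;5;0]
R(6,1)∈J1 [7;6;0]
mobility = 18 − 12 − 0 = 6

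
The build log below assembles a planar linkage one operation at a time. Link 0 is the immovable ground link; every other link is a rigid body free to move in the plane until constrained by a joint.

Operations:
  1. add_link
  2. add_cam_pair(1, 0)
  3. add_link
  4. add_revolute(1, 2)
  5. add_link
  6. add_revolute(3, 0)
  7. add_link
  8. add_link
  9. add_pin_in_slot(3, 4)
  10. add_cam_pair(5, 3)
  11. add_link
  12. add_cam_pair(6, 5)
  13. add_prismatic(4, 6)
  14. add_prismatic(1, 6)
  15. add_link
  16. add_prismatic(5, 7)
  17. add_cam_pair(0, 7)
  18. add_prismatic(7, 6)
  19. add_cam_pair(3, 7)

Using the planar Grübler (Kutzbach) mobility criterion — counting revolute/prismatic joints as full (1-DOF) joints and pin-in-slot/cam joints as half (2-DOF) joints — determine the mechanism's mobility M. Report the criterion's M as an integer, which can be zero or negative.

ground; <1,0,0>
#1 <2,0,0>
C:1↔0 J2 <2,0,1>
#2 <3,0,1>
R:1↔2 J1 <3,1,1>
#3 <4,1,1>
R:3↔0 J1 <4,2,1>
#4 <5,2,1>
#5 <6,2,1>
PS:3↔4 J2 <6,2,2>
C:5↔3 J2 <6,2,3>
#6 <7,2,3>
C:6↔5 J2 <7,2,4>
P:4↔6 J1 <7,3,4>
P:1↔6 J1 <7,4,4>
#7 <8,4,4>
P:5↔7 J1 <8,5,4>
C:0↔7 J2 <8,5,5>
P:7↔6 J1 <8,6,5>
C:3↔7 J2 <8,6,6>
3×7 − 2×6 − 1×6 = 3

M = 3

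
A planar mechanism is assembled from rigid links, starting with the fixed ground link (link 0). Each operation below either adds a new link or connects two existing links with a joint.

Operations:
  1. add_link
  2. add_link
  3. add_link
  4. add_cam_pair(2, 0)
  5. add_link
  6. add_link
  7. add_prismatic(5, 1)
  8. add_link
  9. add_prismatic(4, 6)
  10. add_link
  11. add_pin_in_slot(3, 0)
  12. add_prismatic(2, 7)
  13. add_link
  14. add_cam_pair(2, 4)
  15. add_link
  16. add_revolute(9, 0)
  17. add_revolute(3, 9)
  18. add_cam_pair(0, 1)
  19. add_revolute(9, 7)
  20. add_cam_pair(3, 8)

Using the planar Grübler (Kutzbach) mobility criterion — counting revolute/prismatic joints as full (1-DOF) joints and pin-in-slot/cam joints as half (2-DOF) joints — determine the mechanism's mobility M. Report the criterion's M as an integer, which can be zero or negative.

M = 10

[1;0;0] (link 0 is ground)
L+ [2;0;0]
L+ [3;0;0]
L+ [4;0;0]
C(2,0)∈J2 [4;0;1]
L+ [5;0;1]
L+ [6;0;1]
P(5,1)∈J1 [6;1;1]
L+ [7;1;1]
P(4,6)∈J1 [7;2;1]
L+ [8;2;1]
PS(3,0)∈J2 [8;2;2]
P(2,7)∈J1 [8;3;2]
L+ [9;3;2]
C(2,4)∈J2 [9;3;3]
L+ [10;3;3]
R(9,0)∈J1 [10;4;3]
R(3,9)∈J1 [10;5;3]
C(0,1)∈J2 [10;5;4]
R(9,7)∈J1 [10;6;4]
C(3,8)∈J2 [10;6;5]
mobility = 27 − 12 − 5 = 10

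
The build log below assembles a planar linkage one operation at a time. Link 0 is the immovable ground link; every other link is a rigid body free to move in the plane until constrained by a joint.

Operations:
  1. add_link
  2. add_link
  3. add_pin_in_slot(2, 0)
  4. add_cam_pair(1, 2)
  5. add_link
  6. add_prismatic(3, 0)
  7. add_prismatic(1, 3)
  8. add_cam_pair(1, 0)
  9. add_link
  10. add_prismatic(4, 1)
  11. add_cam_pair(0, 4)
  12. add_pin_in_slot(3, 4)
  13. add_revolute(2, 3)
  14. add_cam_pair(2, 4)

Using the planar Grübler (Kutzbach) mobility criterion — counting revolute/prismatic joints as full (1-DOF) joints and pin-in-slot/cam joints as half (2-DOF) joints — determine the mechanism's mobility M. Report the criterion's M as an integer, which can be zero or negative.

M = -2

L=1 J1=0 J2=0
add link → L=2 J1=0 J2=0
add link → L=3 J1=0 J2=0
PS@2,0 dof=2 J2 → L=3 J1=0 J2=1
C@1,2 dof=2 J2 → L=3 J1=0 J2=2
add link → L=4 J1=0 J2=2
P@3,0 dof=1 J1 → L=4 J1=1 J2=2
P@1,3 dof=1 J1 → L=4 J1=2 J2=2
C@1,0 dof=2 J2 → L=4 J1=2 J2=3
add link → L=5 J1=2 J2=3
P@4,1 dof=1 J1 → L=5 J1=3 J2=3
C@0,4 dof=2 J2 → L=5 J1=3 J2=4
PS@3,4 dof=2 J2 → L=5 J1=3 J2=5
R@2,3 dof=1 J1 → L=5 J1=4 J2=5
C@2,4 dof=2 J2 → L=5 J1=4 J2=6
M=3(L−1)−2J1−J2=3·4−2·4−6=-2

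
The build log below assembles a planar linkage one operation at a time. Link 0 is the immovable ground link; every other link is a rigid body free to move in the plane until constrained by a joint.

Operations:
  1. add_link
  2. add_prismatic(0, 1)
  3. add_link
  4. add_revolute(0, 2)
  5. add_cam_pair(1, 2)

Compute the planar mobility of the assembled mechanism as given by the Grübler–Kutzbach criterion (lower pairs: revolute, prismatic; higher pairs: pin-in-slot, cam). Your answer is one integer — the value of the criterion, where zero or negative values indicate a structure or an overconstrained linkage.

M = 1

[1;0;0] (link 0 is ground)
L+ [2;0;0]
P(0,1)∈J1 [2;1;0]
L+ [3;1;0]
R(0,2)∈J1 [3;2;0]
C(1,2)∈J2 [3;2;1]
mobility = 6 − 4 − 1 = 1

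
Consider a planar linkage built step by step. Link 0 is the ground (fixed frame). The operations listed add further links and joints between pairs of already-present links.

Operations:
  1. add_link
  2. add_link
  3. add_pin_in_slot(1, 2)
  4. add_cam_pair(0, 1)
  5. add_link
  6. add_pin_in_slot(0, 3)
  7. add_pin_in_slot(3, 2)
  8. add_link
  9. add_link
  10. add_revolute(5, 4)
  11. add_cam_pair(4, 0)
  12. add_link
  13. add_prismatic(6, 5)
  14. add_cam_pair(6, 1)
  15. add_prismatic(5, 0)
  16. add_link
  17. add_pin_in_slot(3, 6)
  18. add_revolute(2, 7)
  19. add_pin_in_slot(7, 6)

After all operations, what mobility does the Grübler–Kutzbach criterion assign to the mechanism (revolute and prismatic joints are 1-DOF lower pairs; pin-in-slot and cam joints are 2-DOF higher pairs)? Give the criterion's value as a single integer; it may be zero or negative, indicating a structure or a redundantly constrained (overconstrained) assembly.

[1;0;0] (link 0 is ground)
L+ [2;0;0]
L+ [3;0;0]
PS(1,2)∈J2 [3;0;1]
C(0,1)∈J2 [3;0;2]
L+ [4;0;2]
PS(0,3)∈J2 [4;0;3]
PS(3,2)∈J2 [4;0;4]
L+ [5;0;4]
L+ [6;0;4]
R(5,4)∈J1 [6;1;4]
C(4,0)∈J2 [6;1;5]
L+ [7;1;5]
P(6,5)∈J1 [7;2;5]
C(6,1)∈J2 [7;2;6]
P(5,0)∈J1 [7;3;6]
L+ [8;3;6]
PS(3,6)∈J2 [8;3;7]
R(2,7)∈J1 [8;4;7]
PS(7,6)∈J2 [8;4;8]
mobility = 21 − 8 − 8 = 5

M = 5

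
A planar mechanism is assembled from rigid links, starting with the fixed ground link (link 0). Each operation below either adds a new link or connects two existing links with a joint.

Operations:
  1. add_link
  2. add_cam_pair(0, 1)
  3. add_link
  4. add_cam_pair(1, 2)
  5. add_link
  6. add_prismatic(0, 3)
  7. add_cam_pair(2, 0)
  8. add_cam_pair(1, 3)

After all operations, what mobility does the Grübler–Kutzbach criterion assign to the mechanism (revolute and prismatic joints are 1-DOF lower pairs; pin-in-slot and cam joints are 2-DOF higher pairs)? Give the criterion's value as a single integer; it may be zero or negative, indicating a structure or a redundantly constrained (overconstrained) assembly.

L=1 J1=0 J2=0
add link → L=2 J1=0 J2=0
C@0,1 dof=2 J2 → L=2 J1=0 J2=1
add link → L=3 J1=0 J2=1
C@1,2 dof=2 J2 → L=3 J1=0 J2=2
add link → L=4 J1=0 J2=2
P@0,3 dof=1 J1 → L=4 J1=1 J2=2
C@2,0 dof=2 J2 → L=4 J1=1 J2=3
C@1,3 dof=2 J2 → L=4 J1=1 J2=4
M=3(L−1)−2J1−J2=3·3−2·1−4=3

M = 3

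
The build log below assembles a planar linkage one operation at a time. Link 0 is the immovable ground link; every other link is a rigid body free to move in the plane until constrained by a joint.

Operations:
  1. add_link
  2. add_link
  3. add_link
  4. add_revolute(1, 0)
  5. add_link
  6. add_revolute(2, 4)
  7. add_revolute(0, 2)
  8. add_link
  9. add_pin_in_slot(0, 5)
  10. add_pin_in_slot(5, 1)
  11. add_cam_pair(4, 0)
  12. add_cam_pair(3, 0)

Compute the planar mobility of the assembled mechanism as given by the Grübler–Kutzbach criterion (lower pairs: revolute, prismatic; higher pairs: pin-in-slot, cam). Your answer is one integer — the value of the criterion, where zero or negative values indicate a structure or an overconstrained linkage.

link 0 = ground. State L|J1|J2 = 1|0|0
+link1  2|0|0
+link2  3|0|0
+link3  4|0|0
R(1,0) f=1→J1  4|1|0
+link4  5|1|0
R(2,4) f=1→J1  5|2|0
R(0,2) f=1→J1  5|3|0
+link5  6|3|0
PS(0,5) f=2→J2  6|3|1
PS(5,1) f=2→J2  6|3|2
C(4,0) f=2→J2  6|3|3
C(3,0) f=2→J2  6|3|4
M = 3(6−1)−2·3−4 = 15−6−4 = 5

M = 5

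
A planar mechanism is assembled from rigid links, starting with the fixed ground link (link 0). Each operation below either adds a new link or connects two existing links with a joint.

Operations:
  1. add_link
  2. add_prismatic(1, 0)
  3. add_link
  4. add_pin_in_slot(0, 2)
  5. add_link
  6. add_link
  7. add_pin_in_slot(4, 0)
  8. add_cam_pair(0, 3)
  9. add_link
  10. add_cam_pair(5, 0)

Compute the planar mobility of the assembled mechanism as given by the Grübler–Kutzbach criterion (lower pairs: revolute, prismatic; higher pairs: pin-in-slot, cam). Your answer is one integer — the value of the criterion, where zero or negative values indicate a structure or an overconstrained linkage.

M = 9

[1;0;0] (link 0 is ground)
L+ [2;0;0]
P(1,0)∈J1 [2;1;0]
L+ [3;1;0]
PS(0,2)∈J2 [3;1;1]
L+ [4;1;1]
L+ [5;1;1]
PS(4,0)∈J2 [5;1;2]
C(0,3)∈J2 [5;1;3]
L+ [6;1;3]
C(5,0)∈J2 [6;1;4]
mobility = 15 − 2 − 4 = 9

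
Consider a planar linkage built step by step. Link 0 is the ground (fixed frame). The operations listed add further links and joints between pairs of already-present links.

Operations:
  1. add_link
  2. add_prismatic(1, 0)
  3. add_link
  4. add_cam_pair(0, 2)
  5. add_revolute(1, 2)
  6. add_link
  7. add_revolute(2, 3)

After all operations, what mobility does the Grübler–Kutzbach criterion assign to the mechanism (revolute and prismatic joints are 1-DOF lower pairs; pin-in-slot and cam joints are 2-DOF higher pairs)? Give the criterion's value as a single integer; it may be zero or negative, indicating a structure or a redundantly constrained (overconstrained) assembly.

ground; <1,0,0>
#1 <2,0,0>
P:1↔0 J1 <2,1,0>
#2 <3,1,0>
C:0↔2 J2 <3,1,1>
R:1↔2 J1 <3,2,1>
#3 <4,2,1>
R:2↔3 J1 <4,3,1>
3×3 − 2×3 − 1×1 = 2

M = 2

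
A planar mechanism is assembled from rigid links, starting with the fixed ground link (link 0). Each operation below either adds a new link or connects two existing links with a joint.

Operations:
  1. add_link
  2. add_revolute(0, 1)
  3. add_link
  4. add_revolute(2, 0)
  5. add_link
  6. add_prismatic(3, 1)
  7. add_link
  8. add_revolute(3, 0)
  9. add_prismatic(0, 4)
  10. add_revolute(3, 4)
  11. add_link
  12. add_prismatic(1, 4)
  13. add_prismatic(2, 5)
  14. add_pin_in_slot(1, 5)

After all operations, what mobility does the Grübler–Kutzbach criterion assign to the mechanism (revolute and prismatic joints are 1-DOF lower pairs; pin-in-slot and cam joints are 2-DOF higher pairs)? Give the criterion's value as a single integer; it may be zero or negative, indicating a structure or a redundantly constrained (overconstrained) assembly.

L=1 J1=0 J2=0
add link → L=2 J1=0 J2=0
R@0,1 dof=1 J1 → L=2 J1=1 J2=0
add link → L=3 J1=1 J2=0
R@2,0 dof=1 J1 → L=3 J1=2 J2=0
add link → L=4 J1=2 J2=0
P@3,1 dof=1 J1 → L=4 J1=3 J2=0
add link → L=5 J1=3 J2=0
R@3,0 dof=1 J1 → L=5 J1=4 J2=0
P@0,4 dof=1 J1 → L=5 J1=5 J2=0
R@3,4 dof=1 J1 → L=5 J1=6 J2=0
add link → L=6 J1=6 J2=0
P@1,4 dof=1 J1 → L=6 J1=7 J2=0
P@2,5 dof=1 J1 → L=6 J1=8 J2=0
PS@1,5 dof=2 J2 → L=6 J1=8 J2=1
M=3(L−1)−2J1−J2=3·5−2·8−1=-2

M = -2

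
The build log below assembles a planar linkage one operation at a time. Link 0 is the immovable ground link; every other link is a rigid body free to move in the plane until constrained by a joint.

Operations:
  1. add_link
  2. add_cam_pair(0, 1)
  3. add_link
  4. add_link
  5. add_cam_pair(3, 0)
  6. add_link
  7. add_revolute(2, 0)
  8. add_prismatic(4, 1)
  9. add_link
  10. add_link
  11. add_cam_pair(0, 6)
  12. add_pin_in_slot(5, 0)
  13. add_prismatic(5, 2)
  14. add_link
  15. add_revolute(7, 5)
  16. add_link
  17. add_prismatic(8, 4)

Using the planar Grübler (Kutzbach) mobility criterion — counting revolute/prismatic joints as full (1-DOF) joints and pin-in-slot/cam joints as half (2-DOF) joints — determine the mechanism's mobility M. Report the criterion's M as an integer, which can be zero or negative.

ground; <1,0,0>
#1 <2,0,0>
C:0↔1 J2 <2,0,1>
#2 <3,0,1>
#3 <4,0,1>
C:3↔0 J2 <4,0,2>
#4 <5,0,2>
R:2↔0 J1 <5,1,2>
P:4↔1 J1 <5,2,2>
#5 <6,2,2>
#6 <7,2,2>
C:0↔6 J2 <7,2,3>
PS:5↔0 J2 <7,2,4>
P:5↔2 J1 <7,3,4>
#7 <8,3,4>
R:7↔5 J1 <8,4,4>
#8 <9,4,4>
P:8↔4 J1 <9,5,4>
3×8 − 2×5 − 1×4 = 10

M = 10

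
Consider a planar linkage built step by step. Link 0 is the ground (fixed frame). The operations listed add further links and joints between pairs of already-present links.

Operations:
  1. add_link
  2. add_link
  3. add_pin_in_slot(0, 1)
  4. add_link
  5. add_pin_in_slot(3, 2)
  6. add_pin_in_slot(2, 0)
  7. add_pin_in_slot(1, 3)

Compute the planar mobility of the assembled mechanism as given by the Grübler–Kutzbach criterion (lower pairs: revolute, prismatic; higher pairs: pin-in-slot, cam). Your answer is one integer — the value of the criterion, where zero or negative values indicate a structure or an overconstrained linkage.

ground; <1,0,0>
#1 <2,0,0>
#2 <3,0,0>
PS:0↔1 J2 <3,0,1>
#3 <4,0,1>
PS:3↔2 J2 <4,0,2>
PS:2↔0 J2 <4,0,3>
PS:1↔3 J2 <4,0,4>
3×3 − 2×0 − 1×4 = 5

M = 5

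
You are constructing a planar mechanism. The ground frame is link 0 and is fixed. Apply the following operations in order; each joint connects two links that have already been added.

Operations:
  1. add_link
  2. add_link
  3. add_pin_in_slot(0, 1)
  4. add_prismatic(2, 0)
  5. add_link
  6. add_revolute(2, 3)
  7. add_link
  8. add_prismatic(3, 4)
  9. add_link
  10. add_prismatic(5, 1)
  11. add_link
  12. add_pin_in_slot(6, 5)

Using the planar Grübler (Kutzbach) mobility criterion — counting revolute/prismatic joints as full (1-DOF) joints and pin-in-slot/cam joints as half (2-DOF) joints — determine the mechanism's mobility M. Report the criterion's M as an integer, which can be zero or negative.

L=1 J1=0 J2=0
add link → L=2 J1=0 J2=0
add link → L=3 J1=0 J2=0
PS@0,1 dof=2 J2 → L=3 J1=0 J2=1
P@2,0 dof=1 J1 → L=3 J1=1 J2=1
add link → L=4 J1=1 J2=1
R@2,3 dof=1 J1 → L=4 J1=2 J2=1
add link → L=5 J1=2 J2=1
P@3,4 dof=1 J1 → L=5 J1=3 J2=1
add link → L=6 J1=3 J2=1
P@5,1 dof=1 J1 → L=6 J1=4 J2=1
add link → L=7 J1=4 J2=1
PS@6,5 dof=2 J2 → L=7 J1=4 J2=2
M=3(L−1)−2J1−J2=3·6−2·4−2=8

M = 8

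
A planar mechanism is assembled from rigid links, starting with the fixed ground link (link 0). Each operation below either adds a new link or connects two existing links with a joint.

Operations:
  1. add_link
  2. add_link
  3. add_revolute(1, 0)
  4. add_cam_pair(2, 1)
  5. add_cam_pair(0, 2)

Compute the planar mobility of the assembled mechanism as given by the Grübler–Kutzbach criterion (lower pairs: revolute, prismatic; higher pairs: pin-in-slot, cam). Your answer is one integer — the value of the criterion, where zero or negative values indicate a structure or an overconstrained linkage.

M = 2

ground; <1,0,0>
#1 <2,0,0>
#2 <3,0,0>
R:1↔0 J1 <3,1,0>
C:2↔1 J2 <3,1,1>
C:0↔2 J2 <3,1,2>
3×2 − 2×1 − 1×2 = 2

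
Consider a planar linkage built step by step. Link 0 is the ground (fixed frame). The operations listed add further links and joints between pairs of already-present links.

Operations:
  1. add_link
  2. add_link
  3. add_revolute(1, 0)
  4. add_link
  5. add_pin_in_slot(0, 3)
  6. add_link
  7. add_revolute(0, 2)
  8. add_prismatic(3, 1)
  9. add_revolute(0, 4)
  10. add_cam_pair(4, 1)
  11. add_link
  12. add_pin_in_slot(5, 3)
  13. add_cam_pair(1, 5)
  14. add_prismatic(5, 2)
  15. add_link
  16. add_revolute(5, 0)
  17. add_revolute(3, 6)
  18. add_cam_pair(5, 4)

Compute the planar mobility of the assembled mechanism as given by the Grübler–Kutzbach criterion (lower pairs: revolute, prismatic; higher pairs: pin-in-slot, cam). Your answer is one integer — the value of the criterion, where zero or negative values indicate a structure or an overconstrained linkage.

M = -1

L=1 J1=0 J2=0
add link → L=2 J1=0 J2=0
add link → L=3 J1=0 J2=0
R@1,0 dof=1 J1 → L=3 J1=1 J2=0
add link → L=4 J1=1 J2=0
PS@0,3 dof=2 J2 → L=4 J1=1 J2=1
add link → L=5 J1=1 J2=1
R@0,2 dof=1 J1 → L=5 J1=2 J2=1
P@3,1 dof=1 J1 → L=5 J1=3 J2=1
R@0,4 dof=1 J1 → L=5 J1=4 J2=1
C@4,1 dof=2 J2 → L=5 J1=4 J2=2
add link → L=6 J1=4 J2=2
PS@5,3 dof=2 J2 → L=6 J1=4 J2=3
C@1,5 dof=2 J2 → L=6 J1=4 J2=4
P@5,2 dof=1 J1 → L=6 J1=5 J2=4
add link → L=7 J1=5 J2=4
R@5,0 dof=1 J1 → L=7 J1=6 J2=4
R@3,6 dof=1 J1 → L=7 J1=7 J2=4
C@5,4 dof=2 J2 → L=7 J1=7 J2=5
M=3(L−1)−2J1−J2=3·6−2·7−5=-1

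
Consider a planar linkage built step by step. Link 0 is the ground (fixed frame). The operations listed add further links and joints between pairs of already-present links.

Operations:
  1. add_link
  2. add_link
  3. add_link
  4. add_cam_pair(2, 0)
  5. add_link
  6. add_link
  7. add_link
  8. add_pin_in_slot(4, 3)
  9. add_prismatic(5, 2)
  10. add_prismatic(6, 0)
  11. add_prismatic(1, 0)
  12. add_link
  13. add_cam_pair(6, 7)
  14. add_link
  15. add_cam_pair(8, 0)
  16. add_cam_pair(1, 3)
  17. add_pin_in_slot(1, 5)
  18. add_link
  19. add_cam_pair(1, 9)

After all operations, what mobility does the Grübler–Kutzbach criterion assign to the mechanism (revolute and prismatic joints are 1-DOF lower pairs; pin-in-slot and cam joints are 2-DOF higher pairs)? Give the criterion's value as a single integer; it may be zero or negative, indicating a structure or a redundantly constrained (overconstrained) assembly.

[1;0;0] (link 0 is ground)
L+ [2;0;0]
L+ [3;0;0]
L+ [4;0;0]
C(2,0)∈J2 [4;0;1]
L+ [5;0;1]
L+ [6;0;1]
L+ [7;0;1]
PS(4,3)∈J2 [7;0;2]
P(5,2)∈J1 [7;1;2]
P(6,0)∈J1 [7;2;2]
P(1,0)∈J1 [7;3;2]
L+ [8;3;2]
C(6,7)∈J2 [8;3;3]
L+ [9;3;3]
C(8,0)∈J2 [9;3;4]
C(1,3)∈J2 [9;3;5]
PS(1,5)∈J2 [9;3;6]
L+ [10;3;6]
C(1,9)∈J2 [10;3;7]
mobility = 27 − 6 − 7 = 14

M = 14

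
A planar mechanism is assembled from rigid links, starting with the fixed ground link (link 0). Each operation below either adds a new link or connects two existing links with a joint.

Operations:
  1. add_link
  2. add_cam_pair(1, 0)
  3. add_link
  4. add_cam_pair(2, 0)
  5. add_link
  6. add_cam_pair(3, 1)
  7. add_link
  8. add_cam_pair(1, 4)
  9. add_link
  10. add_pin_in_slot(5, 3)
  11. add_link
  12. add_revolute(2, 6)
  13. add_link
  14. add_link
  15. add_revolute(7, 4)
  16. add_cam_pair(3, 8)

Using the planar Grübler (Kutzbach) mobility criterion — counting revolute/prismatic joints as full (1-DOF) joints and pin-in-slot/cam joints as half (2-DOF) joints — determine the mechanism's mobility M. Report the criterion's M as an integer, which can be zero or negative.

M = 14

link 0 = ground. State L|J1|J2 = 1|0|0
+link1  2|0|0
C(1,0) f=2→J2  2|0|1
+link2  3|0|1
C(2,0) f=2→J2  3|0|2
+link3  4|0|2
C(3,1) f=2→J2  4|0|3
+link4  5|0|3
C(1,4) f=2→J2  5|0|4
+link5  6|0|4
PS(5,3) f=2→J2  6|0|5
+link6  7|0|5
R(2,6) f=1→J1  7|1|5
+link7  8|1|5
+link8  9|1|5
R(7,4) f=1→J1  9|2|5
C(3,8) f=2→J2  9|2|6
M = 3(9−1)−2·2−6 = 24−4−6 = 14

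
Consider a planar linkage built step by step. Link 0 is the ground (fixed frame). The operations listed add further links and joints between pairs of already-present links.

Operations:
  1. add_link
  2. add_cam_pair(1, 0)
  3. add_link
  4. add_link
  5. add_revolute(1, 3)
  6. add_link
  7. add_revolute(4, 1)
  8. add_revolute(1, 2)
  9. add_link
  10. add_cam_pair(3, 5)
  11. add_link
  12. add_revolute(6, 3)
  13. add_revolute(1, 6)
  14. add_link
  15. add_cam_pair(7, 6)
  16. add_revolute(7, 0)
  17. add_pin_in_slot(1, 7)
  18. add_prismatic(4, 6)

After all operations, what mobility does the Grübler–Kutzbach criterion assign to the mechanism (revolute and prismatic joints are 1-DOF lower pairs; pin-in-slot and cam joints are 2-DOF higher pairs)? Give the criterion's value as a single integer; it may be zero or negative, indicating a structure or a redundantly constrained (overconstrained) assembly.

M = 3

link 0 = ground. State L|J1|J2 = 1|0|0
+link1  2|0|0
C(1,0) f=2→J2  2|0|1
+link2  3|0|1
+link3  4|0|1
R(1,3) f=1→J1  4|1|1
+link4  5|1|1
R(4,1) f=1→J1  5|2|1
R(1,2) f=1→J1  5|3|1
+link5  6|3|1
C(3,5) f=2→J2  6|3|2
+link6  7|3|2
R(6,3) f=1→J1  7|4|2
R(1,6) f=1→J1  7|5|2
+link7  8|5|2
C(7,6) f=2→J2  8|5|3
R(7,0) f=1→J1  8|6|3
PS(1,7) f=2→J2  8|6|4
P(4,6) f=1→J1  8|7|4
M = 3(8−1)−2·7−4 = 21−14−4 = 3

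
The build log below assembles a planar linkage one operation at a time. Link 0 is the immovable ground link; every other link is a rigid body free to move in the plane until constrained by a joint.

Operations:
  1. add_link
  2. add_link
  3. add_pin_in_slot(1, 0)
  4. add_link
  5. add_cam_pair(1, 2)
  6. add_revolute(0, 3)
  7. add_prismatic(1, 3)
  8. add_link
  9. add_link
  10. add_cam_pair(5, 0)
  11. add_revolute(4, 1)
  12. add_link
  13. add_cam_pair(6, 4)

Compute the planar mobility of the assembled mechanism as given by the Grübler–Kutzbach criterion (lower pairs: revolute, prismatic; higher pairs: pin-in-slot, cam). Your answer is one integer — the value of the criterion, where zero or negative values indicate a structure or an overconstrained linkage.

M = 8

(L,J1,J2)=(1,0,0); link0 fixed
link1: (2,0,0)
link2: (3,0,0)
PS 1-0 [J2]: (3,0,1)
link3: (4,0,1)
C 1-2 [J2]: (4,0,2)
R 0-3 [J1]: (4,1,2)
P 1-3 [J1]: (4,2,2)
link4: (5,2,2)
link5: (6,2,2)
C 5-0 [J2]: (6,2,3)
R 4-1 [J1]: (6,3,3)
link6: (7,3,3)
C 6-4 [J2]: (7,3,4)
Grübler: 3·6 − 2·3 − 4 = 8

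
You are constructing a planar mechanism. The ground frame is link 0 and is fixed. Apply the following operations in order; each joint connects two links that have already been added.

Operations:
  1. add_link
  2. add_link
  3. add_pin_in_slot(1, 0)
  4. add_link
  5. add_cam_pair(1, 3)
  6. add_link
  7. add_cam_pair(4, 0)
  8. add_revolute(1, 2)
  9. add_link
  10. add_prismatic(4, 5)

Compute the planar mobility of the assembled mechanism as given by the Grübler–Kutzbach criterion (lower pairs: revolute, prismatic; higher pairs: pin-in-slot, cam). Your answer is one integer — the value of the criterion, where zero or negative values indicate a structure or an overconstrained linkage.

[1;0;0] (link 0 is ground)
L+ [2;0;0]
L+ [3;0;0]
PS(1,0)∈J2 [3;0;1]
L+ [4;0;1]
C(1,3)∈J2 [4;0;2]
L+ [5;0;2]
C(4,0)∈J2 [5;0;3]
R(1,2)∈J1 [5;1;3]
L+ [6;1;3]
P(4,5)∈J1 [6;2;3]
mobility = 15 − 4 − 3 = 8

M = 8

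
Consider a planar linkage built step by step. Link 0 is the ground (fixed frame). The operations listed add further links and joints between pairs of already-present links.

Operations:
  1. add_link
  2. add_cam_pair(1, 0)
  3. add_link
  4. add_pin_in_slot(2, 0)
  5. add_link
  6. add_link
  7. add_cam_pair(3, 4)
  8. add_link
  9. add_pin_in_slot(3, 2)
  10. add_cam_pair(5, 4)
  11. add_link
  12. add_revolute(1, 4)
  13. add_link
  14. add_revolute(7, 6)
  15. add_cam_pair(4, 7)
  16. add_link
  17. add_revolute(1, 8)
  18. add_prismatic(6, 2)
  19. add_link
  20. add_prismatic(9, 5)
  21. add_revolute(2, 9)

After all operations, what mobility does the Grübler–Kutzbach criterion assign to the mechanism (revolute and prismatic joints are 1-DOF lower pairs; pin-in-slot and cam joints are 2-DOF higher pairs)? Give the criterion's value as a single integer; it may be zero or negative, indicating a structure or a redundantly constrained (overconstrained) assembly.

L=1 J1=0 J2=0
add link → L=2 J1=0 J2=0
C@1,0 dof=2 J2 → L=2 J1=0 J2=1
add link → L=3 J1=0 J2=1
PS@2,0 dof=2 J2 → L=3 J1=0 J2=2
add link → L=4 J1=0 J2=2
add link → L=5 J1=0 J2=2
C@3,4 dof=2 J2 → L=5 J1=0 J2=3
add link → L=6 J1=0 J2=3
PS@3,2 dof=2 J2 → L=6 J1=0 J2=4
C@5,4 dof=2 J2 → L=6 J1=0 J2=5
add link → L=7 J1=0 J2=5
R@1,4 dof=1 J1 → L=7 J1=1 J2=5
add link → L=8 J1=1 J2=5
R@7,6 dof=1 J1 → L=8 J1=2 J2=5
C@4,7 dof=2 J2 → L=8 J1=2 J2=6
add link → L=9 J1=2 J2=6
R@1,8 dof=1 J1 → L=9 J1=3 J2=6
P@6,2 dof=1 J1 → L=9 J1=4 J2=6
add link → L=10 J1=4 J2=6
P@9,5 dof=1 J1 → L=10 J1=5 J2=6
R@2,9 dof=1 J1 → L=10 J1=6 J2=6
M=3(L−1)−2J1−J2=3·9−2·6−6=9

M = 9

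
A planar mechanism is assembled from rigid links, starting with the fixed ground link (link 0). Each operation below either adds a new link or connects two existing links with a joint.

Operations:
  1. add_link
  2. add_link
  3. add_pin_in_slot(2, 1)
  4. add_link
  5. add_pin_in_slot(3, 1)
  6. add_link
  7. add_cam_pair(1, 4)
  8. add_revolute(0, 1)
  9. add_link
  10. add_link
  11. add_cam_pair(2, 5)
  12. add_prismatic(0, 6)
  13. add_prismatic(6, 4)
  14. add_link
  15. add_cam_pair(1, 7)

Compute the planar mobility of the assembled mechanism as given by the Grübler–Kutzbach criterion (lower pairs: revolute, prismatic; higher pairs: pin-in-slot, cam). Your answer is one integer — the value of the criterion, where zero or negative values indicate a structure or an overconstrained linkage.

M = 10

L=1 J1=0 J2=0
add link → L=2 J1=0 J2=0
add link → L=3 J1=0 J2=0
PS@2,1 dof=2 J2 → L=3 J1=0 J2=1
add link → L=4 J1=0 J2=1
PS@3,1 dof=2 J2 → L=4 J1=0 J2=2
add link → L=5 J1=0 J2=2
C@1,4 dof=2 J2 → L=5 J1=0 J2=3
R@0,1 dof=1 J1 → L=5 J1=1 J2=3
add link → L=6 J1=1 J2=3
add link → L=7 J1=1 J2=3
C@2,5 dof=2 J2 → L=7 J1=1 J2=4
P@0,6 dof=1 J1 → L=7 J1=2 J2=4
P@6,4 dof=1 J1 → L=7 J1=3 J2=4
add link → L=8 J1=3 J2=4
C@1,7 dof=2 J2 → L=8 J1=3 J2=5
M=3(L−1)−2J1−J2=3·7−2·3−5=10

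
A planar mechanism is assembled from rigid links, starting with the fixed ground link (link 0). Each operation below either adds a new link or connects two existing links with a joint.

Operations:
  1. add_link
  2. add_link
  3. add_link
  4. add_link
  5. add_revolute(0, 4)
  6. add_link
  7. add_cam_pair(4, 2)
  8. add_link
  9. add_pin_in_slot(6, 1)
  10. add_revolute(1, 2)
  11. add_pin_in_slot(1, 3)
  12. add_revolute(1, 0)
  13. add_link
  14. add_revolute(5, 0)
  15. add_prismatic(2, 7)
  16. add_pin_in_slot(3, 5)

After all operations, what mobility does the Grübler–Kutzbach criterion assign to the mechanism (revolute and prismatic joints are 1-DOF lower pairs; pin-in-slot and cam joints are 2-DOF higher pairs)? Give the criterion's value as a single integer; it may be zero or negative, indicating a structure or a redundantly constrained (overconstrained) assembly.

ground; <1,0,0>
#1 <2,0,0>
#2 <3,0,0>
#3 <4,0,0>
#4 <5,0,0>
R:0↔4 J1 <5,1,0>
#5 <6,1,0>
C:4↔2 J2 <6,1,1>
#6 <7,1,1>
PS:6↔1 J2 <7,1,2>
R:1↔2 J1 <7,2,2>
PS:1↔3 J2 <7,2,3>
R:1↔0 J1 <7,3,3>
#7 <8,3,3>
R:5↔0 J1 <8,4,3>
P:2↔7 J1 <8,5,3>
PS:3↔5 J2 <8,5,4>
3×7 − 2×5 − 1×4 = 7

M = 7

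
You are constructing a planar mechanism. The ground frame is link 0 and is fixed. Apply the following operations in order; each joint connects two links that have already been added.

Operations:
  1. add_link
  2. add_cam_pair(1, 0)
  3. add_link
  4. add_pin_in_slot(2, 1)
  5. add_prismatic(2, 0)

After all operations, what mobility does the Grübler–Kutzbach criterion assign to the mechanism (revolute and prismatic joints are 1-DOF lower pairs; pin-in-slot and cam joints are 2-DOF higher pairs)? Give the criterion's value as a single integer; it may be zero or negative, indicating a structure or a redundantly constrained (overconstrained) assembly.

M = 2

[1;0;0] (link 0 is ground)
L+ [2;0;0]
C(1,0)∈J2 [2;0;1]
L+ [3;0;1]
PS(2,1)∈J2 [3;0;2]
P(2,0)∈J1 [3;1;2]
mobility = 6 − 2 − 2 = 2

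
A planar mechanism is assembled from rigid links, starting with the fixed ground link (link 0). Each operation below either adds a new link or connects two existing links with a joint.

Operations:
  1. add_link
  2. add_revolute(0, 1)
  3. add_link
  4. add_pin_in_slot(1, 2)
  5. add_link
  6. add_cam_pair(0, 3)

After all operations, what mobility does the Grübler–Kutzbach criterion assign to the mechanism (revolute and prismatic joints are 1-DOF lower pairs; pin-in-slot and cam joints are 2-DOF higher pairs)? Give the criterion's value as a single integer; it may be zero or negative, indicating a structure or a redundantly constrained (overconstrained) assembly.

ground; <1,0,0>
#1 <2,0,0>
R:0↔1 J1 <2,1,0>
#2 <3,1,0>
PS:1↔2 J2 <3,1,1>
#3 <4,1,1>
C:0↔3 J2 <4,1,2>
3×3 − 2×1 − 1×2 = 5

M = 5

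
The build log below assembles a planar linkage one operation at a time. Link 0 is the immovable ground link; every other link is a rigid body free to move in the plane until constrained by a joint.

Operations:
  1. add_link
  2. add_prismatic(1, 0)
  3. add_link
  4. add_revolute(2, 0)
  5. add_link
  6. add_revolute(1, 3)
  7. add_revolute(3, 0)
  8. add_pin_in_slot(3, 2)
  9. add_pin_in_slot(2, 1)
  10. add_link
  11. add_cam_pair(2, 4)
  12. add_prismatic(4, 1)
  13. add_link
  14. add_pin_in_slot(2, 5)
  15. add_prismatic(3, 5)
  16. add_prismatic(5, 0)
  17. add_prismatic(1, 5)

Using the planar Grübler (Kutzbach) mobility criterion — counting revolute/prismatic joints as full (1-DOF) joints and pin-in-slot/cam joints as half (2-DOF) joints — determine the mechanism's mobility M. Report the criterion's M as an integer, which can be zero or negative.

M = -5

(L,J1,J2)=(1,0,0); link0 fixed
link1: (2,0,0)
P 1-0 [J1]: (2,1,0)
link2: (3,1,0)
R 2-0 [J1]: (3,2,0)
link3: (4,2,0)
R 1-3 [J1]: (4,3,0)
R 3-0 [J1]: (4,4,0)
PS 3-2 [J2]: (4,4,1)
PS 2-1 [J2]: (4,4,2)
link4: (5,4,2)
C 2-4 [J2]: (5,4,3)
P 4-1 [J1]: (5,5,3)
link5: (6,5,3)
PS 2-5 [J2]: (6,5,4)
P 3-5 [J1]: (6,6,4)
P 5-0 [J1]: (6,7,4)
P 1-5 [J1]: (6,8,4)
Grübler: 3·5 − 2·8 − 4 = -5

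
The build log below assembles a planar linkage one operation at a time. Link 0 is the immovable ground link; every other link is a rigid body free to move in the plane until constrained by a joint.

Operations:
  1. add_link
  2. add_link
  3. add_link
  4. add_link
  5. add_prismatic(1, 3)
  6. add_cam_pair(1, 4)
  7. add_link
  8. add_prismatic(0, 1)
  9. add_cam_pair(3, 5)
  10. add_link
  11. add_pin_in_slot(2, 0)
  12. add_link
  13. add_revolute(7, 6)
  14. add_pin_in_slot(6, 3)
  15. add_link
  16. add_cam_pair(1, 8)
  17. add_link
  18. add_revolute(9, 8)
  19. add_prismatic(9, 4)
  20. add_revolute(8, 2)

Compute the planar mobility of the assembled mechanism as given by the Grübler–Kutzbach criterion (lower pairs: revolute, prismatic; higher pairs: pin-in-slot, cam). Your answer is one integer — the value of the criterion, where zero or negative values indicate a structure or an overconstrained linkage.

M = 10

ground; <1,0,0>
#1 <2,0,0>
#2 <3,0,0>
#3 <4,0,0>
#4 <5,0,0>
P:1↔3 J1 <5,1,0>
C:1↔4 J2 <5,1,1>
#5 <6,1,1>
P:0↔1 J1 <6,2,1>
C:3↔5 J2 <6,2,2>
#6 <7,2,2>
PS:2↔0 J2 <7,2,3>
#7 <8,2,3>
R:7↔6 J1 <8,3,3>
PS:6↔3 J2 <8,3,4>
#8 <9,3,4>
C:1↔8 J2 <9,3,5>
#9 <10,3,5>
R:9↔8 J1 <10,4,5>
P:9↔4 J1 <10,5,5>
R:8↔2 J1 <10,6,5>
3×9 − 2×6 − 1×5 = 10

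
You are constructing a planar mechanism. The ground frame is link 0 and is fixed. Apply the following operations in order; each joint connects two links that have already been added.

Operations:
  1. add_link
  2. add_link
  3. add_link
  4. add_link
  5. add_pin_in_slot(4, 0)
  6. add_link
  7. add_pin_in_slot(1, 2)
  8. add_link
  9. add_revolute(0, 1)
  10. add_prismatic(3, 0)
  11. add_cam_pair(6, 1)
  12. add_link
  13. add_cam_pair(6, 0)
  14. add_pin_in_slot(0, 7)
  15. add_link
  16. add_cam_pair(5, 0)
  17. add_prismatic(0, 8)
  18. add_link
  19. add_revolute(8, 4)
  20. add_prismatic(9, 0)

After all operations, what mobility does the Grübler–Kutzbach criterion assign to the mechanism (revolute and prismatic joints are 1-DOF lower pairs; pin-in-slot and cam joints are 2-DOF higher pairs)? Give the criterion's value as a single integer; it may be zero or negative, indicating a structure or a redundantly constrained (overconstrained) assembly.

[1;0;0] (link 0 is ground)
L+ [2;0;0]
L+ [3;0;0]
L+ [4;0;0]
L+ [5;0;0]
PS(4,0)∈J2 [5;0;1]
L+ [6;0;1]
PS(1,2)∈J2 [6;0;2]
L+ [7;0;2]
R(0,1)∈J1 [7;1;2]
P(3,0)∈J1 [7;2;2]
C(6,1)∈J2 [7;2;3]
L+ [8;2;3]
C(6,0)∈J2 [8;2;4]
PS(0,7)∈J2 [8;2;5]
L+ [9;2;5]
C(5,0)∈J2 [9;2;6]
P(0,8)∈J1 [9;3;6]
L+ [10;3;6]
R(8,4)∈J1 [10;4;6]
P(9,0)∈J1 [10;5;6]
mobility = 27 − 10 − 6 = 11

M = 11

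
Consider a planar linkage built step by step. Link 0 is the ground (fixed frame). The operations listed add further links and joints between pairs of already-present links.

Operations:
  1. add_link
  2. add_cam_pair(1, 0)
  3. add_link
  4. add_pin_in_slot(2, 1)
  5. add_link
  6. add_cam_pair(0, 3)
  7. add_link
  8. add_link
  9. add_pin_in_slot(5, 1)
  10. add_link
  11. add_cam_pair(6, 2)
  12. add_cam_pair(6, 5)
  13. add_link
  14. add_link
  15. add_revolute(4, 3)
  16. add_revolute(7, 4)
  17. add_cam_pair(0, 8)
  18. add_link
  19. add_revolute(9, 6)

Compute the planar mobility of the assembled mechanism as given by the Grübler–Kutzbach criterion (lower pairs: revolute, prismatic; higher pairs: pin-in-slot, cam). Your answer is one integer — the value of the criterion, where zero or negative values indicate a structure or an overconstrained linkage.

[1;0;0] (link 0 is ground)
L+ [2;0;0]
C(1,0)∈J2 [2;0;1]
L+ [3;0;1]
PS(2,1)∈J2 [3;0;2]
L+ [4;0;2]
C(0,3)∈J2 [4;0;3]
L+ [5;0;3]
L+ [6;0;3]
PS(5,1)∈J2 [6;0;4]
L+ [7;0;4]
C(6,2)∈J2 [7;0;5]
C(6,5)∈J2 [7;0;6]
L+ [8;0;6]
L+ [9;0;6]
R(4,3)∈J1 [9;1;6]
R(7,4)∈J1 [9;2;6]
C(0,8)∈J2 [9;2;7]
L+ [10;2;7]
R(9,6)∈J1 [10;3;7]
mobility = 27 − 6 − 7 = 14

M = 14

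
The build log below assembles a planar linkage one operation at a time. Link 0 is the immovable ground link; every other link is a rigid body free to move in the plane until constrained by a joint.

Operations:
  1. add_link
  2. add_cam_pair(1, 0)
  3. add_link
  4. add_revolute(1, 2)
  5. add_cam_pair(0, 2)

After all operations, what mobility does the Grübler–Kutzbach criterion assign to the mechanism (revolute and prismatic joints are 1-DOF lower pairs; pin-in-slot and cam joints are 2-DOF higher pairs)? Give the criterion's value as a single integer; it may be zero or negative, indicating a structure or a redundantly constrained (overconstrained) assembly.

[1;0;0] (link 0 is ground)
L+ [2;0;0]
C(1,0)∈J2 [2;0;1]
L+ [3;0;1]
R(1,2)∈J1 [3;1;1]
C(0,2)∈J2 [3;1;2]
mobility = 6 − 2 − 2 = 2

M = 2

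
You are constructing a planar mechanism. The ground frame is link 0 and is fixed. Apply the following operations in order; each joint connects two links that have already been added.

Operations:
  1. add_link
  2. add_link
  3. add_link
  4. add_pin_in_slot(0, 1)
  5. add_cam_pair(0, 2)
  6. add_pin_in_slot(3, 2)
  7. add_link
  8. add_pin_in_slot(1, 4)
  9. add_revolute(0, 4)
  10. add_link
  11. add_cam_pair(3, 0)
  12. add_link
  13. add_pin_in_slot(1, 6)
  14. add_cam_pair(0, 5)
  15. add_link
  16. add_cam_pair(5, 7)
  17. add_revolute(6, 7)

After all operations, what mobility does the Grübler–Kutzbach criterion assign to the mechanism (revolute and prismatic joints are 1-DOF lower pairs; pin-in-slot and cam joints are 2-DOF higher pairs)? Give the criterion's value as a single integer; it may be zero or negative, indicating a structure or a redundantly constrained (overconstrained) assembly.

ground; <1,0,0>
#1 <2,0,0>
#2 <3,0,0>
#3 <4,0,0>
PS:0↔1 J2 <4,0,1>
C:0↔2 J2 <4,0,2>
PS:3↔2 J2 <4,0,3>
#4 <5,0,3>
PS:1↔4 J2 <5,0,4>
R:0↔4 J1 <5,1,4>
#5 <6,1,4>
C:3↔0 J2 <6,1,5>
#6 <7,1,5>
PS:1↔6 J2 <7,1,6>
C:0↔5 J2 <7,1,7>
#7 <8,1,7>
C:5↔7 J2 <8,1,8>
R:6↔7 J1 <8,2,8>
3×7 − 2×2 − 1×8 = 9

M = 9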